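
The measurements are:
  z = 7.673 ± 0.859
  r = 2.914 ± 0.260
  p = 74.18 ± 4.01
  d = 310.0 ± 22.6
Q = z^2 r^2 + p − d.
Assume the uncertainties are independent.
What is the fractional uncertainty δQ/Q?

0.549

Let w = z^2·r^2 = 499.9. δw/w = √((2·δz/z)² + (2·δr/r)²) = √(0.0501 + 0.0318) = 0.286, so δw = 143.
Q = w + p − d: δQ = √(δw² + δp² + δd²) = √(20500 + 16.1 + 511) = 145
Q = 264.1, so δQ/Q = 145/264.1 = 0.549.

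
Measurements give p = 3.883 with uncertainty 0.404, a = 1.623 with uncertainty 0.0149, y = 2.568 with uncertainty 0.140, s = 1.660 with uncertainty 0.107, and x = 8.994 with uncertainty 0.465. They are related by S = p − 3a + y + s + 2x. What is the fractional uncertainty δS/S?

0.0485

For a sum/difference, combine absolute errors in quadrature:
  (δp)² = 0.163;  (3·δa)² = 0.00200;  (δy)² = 0.0196;  (δs)² = 0.0114;  (2·δx)² = 0.865
δS = √(1.06) = 1.03
S = 21.23, so δS/S = 1.03/21.23 = 0.0485.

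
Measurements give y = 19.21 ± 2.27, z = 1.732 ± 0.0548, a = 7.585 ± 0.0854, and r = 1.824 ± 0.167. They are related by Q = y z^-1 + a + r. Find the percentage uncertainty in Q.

Let p = y·z^-1 = 11.09. δp/p = √((1·δy/y)² + (-1·δz/z)²) = √(0.0140 + 0.00100) = 0.122, so δp = 1.36.
Q = p + a + r: δQ = √(δp² + δa² + δr²) = √(1.84 + 0.00729 + 0.0279) = 1.37
Q = 20.50, so δQ/Q = 1.37/20.50 = 0.0668.

6.68%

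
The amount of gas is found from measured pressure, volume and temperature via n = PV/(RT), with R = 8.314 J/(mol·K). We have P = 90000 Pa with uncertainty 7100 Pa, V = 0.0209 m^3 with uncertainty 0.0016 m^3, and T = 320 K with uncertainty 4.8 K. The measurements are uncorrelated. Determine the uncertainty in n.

0.0784 mol

Each factor contributes (exponent × relative error)² to (δn/n)²:
  (1·δP/P)² = (1×0.0789)² = 0.00622;  (1·δV/V)² = (1×0.0766)² = 0.00586;  (-1·δT/T)² = (-1×0.0150)² = 0.000225
δn/n = √(0.0123) = 0.111
n = 0.707 mol, so δn = 0.111 × 0.707 = 0.0784 mol.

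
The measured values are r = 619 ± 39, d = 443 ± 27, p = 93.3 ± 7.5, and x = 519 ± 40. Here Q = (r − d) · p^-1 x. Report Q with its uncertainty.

979 ± 286

Let u = r − d = 176. δu = √(δr² + δd²) = √(1520 + 729) = 47.4, so δu/u = 0.270.
Q is then a monomial in u, p, x:
δQ/Q = √((δu/u)² + (-1·δp/p)² + (1·δx/x)²) = √(0.0726 + 0.00646 + 0.00594) = 0.292
Q = 979, so δQ = 0.292 × 979 = 286.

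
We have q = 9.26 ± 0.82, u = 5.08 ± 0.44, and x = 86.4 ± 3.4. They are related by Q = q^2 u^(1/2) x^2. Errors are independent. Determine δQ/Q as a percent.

19.9%

Since Q is a product/quotient, work with relative uncertainties:
  (2·δq/q)² = (2×0.0886)² = 0.0314;  (½·δu/u)² = (0.5×0.0866)² = 0.00188;  (2·δx/x)² = (2×0.0394)² = 0.00619
δQ/Q = √(0.0394) = 0.199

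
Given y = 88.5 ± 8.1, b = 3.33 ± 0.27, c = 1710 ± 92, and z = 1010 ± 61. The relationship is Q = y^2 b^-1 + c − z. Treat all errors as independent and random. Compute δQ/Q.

0.158

Let p = y^2·b^-1 = 2350. δp/p = √((2·δy/y)² + (-1·δb/b)²) = √(0.0335 + 0.00657) = 0.200, so δp = 471.
Q = p + c − z: δQ = √(δp² + δc² + δz²) = √(2.22e+05 + 8460 + 3720) = 484
Q = 3050, so δQ/Q = 484/3050 = 0.158.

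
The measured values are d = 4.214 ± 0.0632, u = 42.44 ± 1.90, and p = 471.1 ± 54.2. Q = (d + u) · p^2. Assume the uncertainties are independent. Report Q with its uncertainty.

Let w = d + u = 46.65. δw = √(δd² + δu²) = √(0.00399 + 3.61) = 1.90, so δw/w = 0.0407.
Q is then a monomial in w, p:
δQ/Q = √((δw/w)² + (2·δp/p)²) = √(0.00166 + 0.0529) = 0.234
Q = 1.035e+07, so δQ = 0.234 × 1.035e+07 = 2.42e+06.

(1.035 ± 0.242) × 10^7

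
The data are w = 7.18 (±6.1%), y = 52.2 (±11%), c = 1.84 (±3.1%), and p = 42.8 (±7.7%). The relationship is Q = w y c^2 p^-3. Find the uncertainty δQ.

Q is a product of powers, so relative uncertainties combine in quadrature:
  (1·δw/w)² = (1×0.0610)² = 0.00372;  (1·δy/y)² = (1×0.110)² = 0.0121;  (2·δc/c)² = (2×0.0310)² = 0.00384;  (-3·δp/p)² = (-3×0.0770)² = 0.0534
δQ/Q = √(0.0730) = 0.270
Q = 0.0162, so δQ = 0.270 × 0.0162 = 0.00437.

0.00437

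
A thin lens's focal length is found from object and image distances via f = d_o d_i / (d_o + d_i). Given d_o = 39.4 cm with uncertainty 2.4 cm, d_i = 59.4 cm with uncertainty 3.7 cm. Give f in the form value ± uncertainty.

23.7 ± 1.05 cm

∂f/∂d_o = (d_i/(d_o+d_i))² = 0.361;  ∂f/∂d_i = (d_o/(d_o+d_i))² = 0.159
δf = √((∂f/∂d_o · δd_o)² + (∂f/∂d_i · δd_i)²) = √(0.753 + 0.346) = 1.05 cm
f = 23.7 cm.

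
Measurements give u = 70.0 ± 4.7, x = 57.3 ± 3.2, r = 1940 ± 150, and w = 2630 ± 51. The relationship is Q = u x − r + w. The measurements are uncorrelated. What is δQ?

Let p = u·x = 4010. δp/p = √((1·δu/u)² + (1·δx/x)²) = √(0.00451 + 0.00312) = 0.0873, so δp = 350.
Q = p − r + w: δQ = √(δp² + δr² + δw²) = √(1.23e+05 + 22500 + 2600) = 384

384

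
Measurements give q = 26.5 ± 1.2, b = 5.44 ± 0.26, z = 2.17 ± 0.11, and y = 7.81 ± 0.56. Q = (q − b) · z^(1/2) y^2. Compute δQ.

Let u = q − b = 21.1. δu = √(δq² + δb²) = √(1.44 + 0.0676) = 1.23, so δu/u = 0.0583.
Q is then a monomial in u, z, y:
δQ/Q = √((δu/u)² + (½·δz/z)² + (2·δy/y)²) = √(0.00340 + 0.000642 + 0.0206) = 0.157
Q = 1890, so δQ = 0.157 × 1890 = 297.

297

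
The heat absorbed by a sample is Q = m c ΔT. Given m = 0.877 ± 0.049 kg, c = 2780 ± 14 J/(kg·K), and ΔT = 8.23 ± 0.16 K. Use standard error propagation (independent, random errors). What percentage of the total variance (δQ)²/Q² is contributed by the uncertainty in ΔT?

(δQ/Q)² = (1·δm/m)² + (1·δc/c)² + (1·δΔT/ΔT)²
  m term: (1×0.0559)² = 0.00312
  c term: (1×0.00504)² = 2.54e-05
  ΔT term: (1×0.0194)² = 0.000378
Total = 0.00353. Share from ΔT = 0.000378/0.00353 = 0.107.

10.7%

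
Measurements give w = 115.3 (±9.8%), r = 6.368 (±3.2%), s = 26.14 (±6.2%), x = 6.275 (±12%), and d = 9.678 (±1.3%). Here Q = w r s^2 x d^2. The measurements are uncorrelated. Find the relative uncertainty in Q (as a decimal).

0.203

Q is a product of powers, so relative uncertainties combine in quadrature:
  (1·δw/w)² = (1×0.0980)² = 0.00960;  (1·δr/r)² = (1×0.0320)² = 0.00102;  (2·δs/s)² = (2×0.0620)² = 0.0154;  (1·δx/x)² = (1×0.120)² = 0.0144;  (2·δd/d)² = (2×0.0130)² = 0.000676
δQ/Q = √(0.0411) = 0.203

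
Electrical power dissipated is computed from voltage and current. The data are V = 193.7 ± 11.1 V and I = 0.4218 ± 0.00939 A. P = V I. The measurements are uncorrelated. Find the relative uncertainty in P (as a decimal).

0.0615

P is a product of powers, so relative uncertainties combine in quadrature:
  (1·δV/V)² = (1×0.0573)² = 0.00328;  (1·δI/I)² = (1×0.0223)² = 0.000496
δP/P = √(0.00378) = 0.0615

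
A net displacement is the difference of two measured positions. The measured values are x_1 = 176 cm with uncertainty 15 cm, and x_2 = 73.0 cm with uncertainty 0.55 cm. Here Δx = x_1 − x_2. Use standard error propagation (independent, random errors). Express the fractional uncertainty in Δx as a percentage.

14.6%

Each term contributes (cᵢ δxᵢ)² to (δΔx)²:
  (δx_1)² = 225;  (δx_2)² = 0.303
δΔx = √(225) = 15.0 cm
Δx = 103 cm, so δΔx/Δx = 15.0/103 = 0.146.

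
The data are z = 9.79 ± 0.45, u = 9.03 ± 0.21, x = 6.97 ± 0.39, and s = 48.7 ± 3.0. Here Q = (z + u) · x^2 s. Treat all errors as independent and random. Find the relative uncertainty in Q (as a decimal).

0.130

Let w = z + u = 18.8. δw = √(δz² + δu²) = √(0.203 + 0.0441) = 0.497, so δw/w = 0.0264.
Q is then a monomial in w, x, s:
δQ/Q = √((δw/w)² + (2·δx/x)² + (1·δs/s)²) = √(0.000696 + 0.0125 + 0.00379) = 0.130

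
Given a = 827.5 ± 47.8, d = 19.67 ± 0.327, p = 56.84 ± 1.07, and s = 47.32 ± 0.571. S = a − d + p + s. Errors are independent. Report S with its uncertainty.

For a sum/difference, combine absolute errors in quadrature:
  (δa)² = 2280;  (δd)² = 0.107;  (δp)² = 1.14;  (δs)² = 0.326
δS = √(2290) = 47.8
S = 912.0.

912.0 ± 47.8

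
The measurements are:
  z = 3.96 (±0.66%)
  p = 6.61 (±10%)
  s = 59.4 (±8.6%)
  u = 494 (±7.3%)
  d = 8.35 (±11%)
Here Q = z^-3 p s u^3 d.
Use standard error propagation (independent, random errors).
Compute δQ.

Relative error in a monomial: (δQ/Q)² = Σ (nᵢ · δxᵢ/xᵢ)².
  (-3·δz/z)² = (-3×0.00660)² = 0.000392;  (1·δp/p)² = (1×0.100)² = 0.0100;  (1·δs/s)² = (1×0.0860)² = 0.00740;  (3·δu/u)² = (3×0.0730)² = 0.0480;  (1·δd/d)² = (1×0.110)² = 0.0121
δQ/Q = √(0.0778) = 0.279
Q = 6.36e+09, so δQ = 0.279 × 6.36e+09 = 1.78e+09.

1.78e+09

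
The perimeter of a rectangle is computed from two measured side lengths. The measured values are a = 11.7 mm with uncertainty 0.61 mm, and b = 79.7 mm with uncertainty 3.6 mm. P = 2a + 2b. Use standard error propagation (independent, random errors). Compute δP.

7.30 mm

Absolute uncertainties add in quadrature for a linear combination:
  (2·δa)² = 1.49;  (2·δb)² = 51.8
δP = √(53.3) = 7.30 mm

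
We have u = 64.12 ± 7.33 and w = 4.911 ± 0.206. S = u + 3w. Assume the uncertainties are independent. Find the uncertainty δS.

7.36

For a sum/difference, combine absolute errors in quadrature:
  (δu)² = 53.7;  (3·δw)² = 0.382
δS = √(54.1) = 7.36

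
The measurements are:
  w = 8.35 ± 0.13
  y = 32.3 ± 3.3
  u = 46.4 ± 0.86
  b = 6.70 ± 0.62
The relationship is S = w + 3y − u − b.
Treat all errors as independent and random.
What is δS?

9.96

S is a linear combination, so absolute uncertainties add in quadrature:
  (δw)² = 0.0169;  (3·δy)² = 98.0;  (δu)² = 0.740;  (δb)² = 0.384
δS = √(99.2) = 9.96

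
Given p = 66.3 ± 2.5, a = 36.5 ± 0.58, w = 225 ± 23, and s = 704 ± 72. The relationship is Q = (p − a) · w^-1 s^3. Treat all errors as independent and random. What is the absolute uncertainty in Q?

1.55e+07

Let u = p − a = 29.8. δu = √(δp² + δa²) = √(6.25 + 0.336) = 2.57, so δu/u = 0.0861.
Q is then a monomial in u, w, s:
δQ/Q = √((δu/u)² + (-1·δw/w)² + (3·δs/s)²) = √(0.00742 + 0.0104 + 0.0941) = 0.335
Q = 4.62e+07, so δQ = 0.335 × 4.62e+07 = 1.55e+07.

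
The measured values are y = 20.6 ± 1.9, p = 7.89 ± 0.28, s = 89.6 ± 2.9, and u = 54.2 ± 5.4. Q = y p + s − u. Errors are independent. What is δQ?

Let w = y·p = 163. δw/w = √((1·δy/y)² + (1·δp/p)²) = √(0.00851 + 0.00126) = 0.0988, so δw = 16.1.
Q = w + s − u: δQ = √(δw² + δs² + δu²) = √(258 + 8.41 + 29.2) = 17.2

17.2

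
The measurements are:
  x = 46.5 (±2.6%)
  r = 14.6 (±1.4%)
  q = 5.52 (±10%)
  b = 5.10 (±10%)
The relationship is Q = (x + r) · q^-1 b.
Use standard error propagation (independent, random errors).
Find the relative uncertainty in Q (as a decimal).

Let u = x + r = 61.1. δu = √(δx² + δr²) = √(1.46 + 0.0418) = 1.23, so δu/u = 0.0201.
Q is then a monomial in u, q, b:
δQ/Q = √((δu/u)² + (-1·δq/q)² + (1·δb/b)²) = √(0.000403 + 0.0100 + 0.0100) = 0.143

0.143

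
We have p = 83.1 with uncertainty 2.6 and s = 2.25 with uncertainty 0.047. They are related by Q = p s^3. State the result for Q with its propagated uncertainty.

947 ± 66.3

Since Q is a product/quotient, work with relative uncertainties:
  (1·δp/p)² = (1×0.0313)² = 0.000979;  (3·δs/s)² = (3×0.0209)² = 0.00393
δQ/Q = √(0.00491) = 0.0700
Q = 947, so δQ = 0.0700 × 947 = 66.3.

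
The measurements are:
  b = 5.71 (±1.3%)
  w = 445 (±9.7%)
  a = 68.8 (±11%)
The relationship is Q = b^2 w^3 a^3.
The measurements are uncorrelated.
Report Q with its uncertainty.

(9.36 ± 4.12) × 10^14

For a monomial Q ∝ b^2, w^3, a^3, fractional errors add in quadrature:
  (2·δb/b)² = (2×0.0130)² = 0.000676;  (3·δw/w)² = (3×0.0970)² = 0.0847;  (3·δa/a)² = (3×0.110)² = 0.109
δQ/Q = √(0.194) = 0.441
Q = 9.36e+14, so δQ = 0.441 × 9.36e+14 = 4.12e+14.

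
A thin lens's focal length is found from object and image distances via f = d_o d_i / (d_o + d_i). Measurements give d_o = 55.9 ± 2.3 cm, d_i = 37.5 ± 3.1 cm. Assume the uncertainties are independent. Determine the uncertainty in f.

1.17 cm

∂f/∂d_o = (d_i/(d_o+d_i))² = 0.161;  ∂f/∂d_i = (d_o/(d_o+d_i))² = 0.358
δf = √((∂f/∂d_o · δd_o)² + (∂f/∂d_i · δd_i)²) = √(0.137 + 1.23) = 1.17 cm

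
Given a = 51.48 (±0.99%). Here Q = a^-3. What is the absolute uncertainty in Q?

2.18e-07

Q ∝ a^-3, so δQ/Q = |-3| · δa/a = 3 × 0.00990 = 0.0297.
Q = 7.33e-06, so δQ = 0.0297 × 7.33e-06 = 2.18e-07.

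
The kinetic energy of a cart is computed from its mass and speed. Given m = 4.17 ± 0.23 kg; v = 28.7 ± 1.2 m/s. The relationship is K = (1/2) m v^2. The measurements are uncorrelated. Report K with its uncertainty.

1720 ± 172 J

For a monomial K ∝ m, v^2, fractional errors add in quadrature:
  (1·δm/m)² = (1×0.0552)² = 0.00304;  (2·δv/v)² = (2×0.0418)² = 0.00699
δK/K = √(0.0100) = 0.100
K = 1720 J, so δK = 0.100 × 1720 = 172 J.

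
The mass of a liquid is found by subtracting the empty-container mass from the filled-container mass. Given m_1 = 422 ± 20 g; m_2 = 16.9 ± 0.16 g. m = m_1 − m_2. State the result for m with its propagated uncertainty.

Absolute uncertainties add in quadrature for a linear combination:
  (δm_1)² = 400;  (δm_2)² = 0.0256
δm = √(400) = 20.0 g
m = 405 g.

405 ± 20.0 g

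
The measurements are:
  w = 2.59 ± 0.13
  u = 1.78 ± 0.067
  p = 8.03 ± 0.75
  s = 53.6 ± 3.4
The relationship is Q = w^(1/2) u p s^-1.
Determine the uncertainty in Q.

Products/powers → add relative errors in quadrature, weighted by exponent:
  (½·δw/w)² = (0.5×0.0502)² = 0.000630;  (1·δu/u)² = (1×0.0376)² = 0.00142;  (1·δp/p)² = (1×0.0934)² = 0.00872;  (-1·δs/s)² = (-1×0.0634)² = 0.00402
δQ/Q = √(0.0148) = 0.122
Q = 0.429, so δQ = 0.122 × 0.429 = 0.0522.

0.0522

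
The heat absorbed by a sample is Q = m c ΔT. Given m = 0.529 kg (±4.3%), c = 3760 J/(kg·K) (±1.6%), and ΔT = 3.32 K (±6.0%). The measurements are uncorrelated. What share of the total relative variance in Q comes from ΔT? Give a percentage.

63.1%

(δQ/Q)² = (1·δm/m)² + (1·δc/c)² + (1·δΔT/ΔT)²
  m term: (1×0.0430)² = 0.00185
  c term: (1×0.0160)² = 0.000256
  ΔT term: (1×0.0600)² = 0.00360
Total = 0.00571. Share from ΔT = 0.00360/0.00571 = 0.631.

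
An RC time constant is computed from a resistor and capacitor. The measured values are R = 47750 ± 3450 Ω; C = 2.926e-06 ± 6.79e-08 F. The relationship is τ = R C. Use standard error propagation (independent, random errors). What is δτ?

τ is a product of powers, so relative uncertainties combine in quadrature:
  (1·δR/R)² = (1×0.0723)² = 0.00522;  (1·δC/C)² = (1×0.0232)² = 0.000539
δτ/τ = √(0.00576) = 0.0759
τ = 0.1397 s, so δτ = 0.0759 × 0.1397 = 0.0106 s.

0.0106 s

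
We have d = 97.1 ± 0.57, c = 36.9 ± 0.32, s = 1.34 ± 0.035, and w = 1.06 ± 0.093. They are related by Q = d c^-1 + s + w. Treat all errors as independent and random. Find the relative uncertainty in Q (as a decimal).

Let p = d·c^-1 = 2.63. δp/p = √((1·δd/d)² + (-1·δc/c)²) = √(3.45e-05 + 7.52e-05) = 0.0105, so δp = 0.0276.
Q = p + s + w: δQ = √(δp² + δs² + δw²) = √(0.000759 + 0.00123 + 0.00865) = 0.103
Q = 5.03, so δQ/Q = 0.103/5.03 = 0.0205.

0.0205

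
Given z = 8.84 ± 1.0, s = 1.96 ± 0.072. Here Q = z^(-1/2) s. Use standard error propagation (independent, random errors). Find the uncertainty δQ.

0.0445

Products/powers → add relative errors in quadrature, weighted by exponent:
  (−½·δz/z)² = (-0.5×0.113)² = 0.00320;  (1·δs/s)² = (1×0.0367)² = 0.00135
δQ/Q = √(0.00455) = 0.0674
Q = 0.659, so δQ = 0.0674 × 0.659 = 0.0445.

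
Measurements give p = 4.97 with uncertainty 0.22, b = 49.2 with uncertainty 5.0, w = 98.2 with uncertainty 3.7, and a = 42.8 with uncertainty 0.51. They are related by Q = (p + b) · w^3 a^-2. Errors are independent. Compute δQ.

Let u = p + b = 54.2. δu = √(δp² + δb²) = √(0.0484 + 25.0) = 5.00, so δu/u = 0.0924.
Q is then a monomial in u, w, a:
δQ/Q = √((δu/u)² + (3·δw/w)² + (-2·δa/a)²) = √(0.00854 + 0.0128 + 0.000568) = 0.148
Q = 28000, so δQ = 0.148 × 28000 = 4140.

4140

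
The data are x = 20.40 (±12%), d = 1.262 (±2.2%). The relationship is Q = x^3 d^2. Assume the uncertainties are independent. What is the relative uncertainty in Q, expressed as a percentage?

Q is a product of powers, so relative uncertainties combine in quadrature:
  (3·δx/x)² = (3×0.120)² = 0.130;  (2·δd/d)² = (2×0.0220)² = 0.00194
δQ/Q = √(0.132) = 0.363

36.3%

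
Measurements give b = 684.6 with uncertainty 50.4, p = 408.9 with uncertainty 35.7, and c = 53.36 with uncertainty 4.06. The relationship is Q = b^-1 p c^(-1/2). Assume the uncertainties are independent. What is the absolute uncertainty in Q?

Since Q is a product/quotient, work with relative uncertainties:
  (-1·δb/b)² = (-1×0.0736)² = 0.00542;  (1·δp/p)² = (1×0.0873)² = 0.00762;  (−½·δc/c)² = (-0.5×0.0761)² = 0.00145
δQ/Q = √(0.0145) = 0.120
Q = 0.08177, so δQ = 0.120 × 0.08177 = 0.00984.

0.00984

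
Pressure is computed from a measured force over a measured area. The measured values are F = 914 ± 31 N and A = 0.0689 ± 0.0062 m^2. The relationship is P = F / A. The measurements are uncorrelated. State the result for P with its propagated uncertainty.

Products/powers → add relative errors in quadrature, weighted by exponent:
  (1·δF/F)² = (1×0.0339)² = 0.00115;  (-1·δA/A)² = (-1×0.0900)² = 0.00810
δP/P = √(0.00925) = 0.0962
P = 13300 Pa, so δP = 0.0962 × 13300 = 1280 Pa.

13300 ± 1280 Pa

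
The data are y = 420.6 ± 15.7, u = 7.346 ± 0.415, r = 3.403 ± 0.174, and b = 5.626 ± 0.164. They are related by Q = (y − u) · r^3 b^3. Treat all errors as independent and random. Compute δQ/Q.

0.181

Let w = y − u = 413.3. δw = √(δy² + δu²) = √(246 + 0.172) = 15.7, so δw/w = 0.0380.
Q is then a monomial in w, r, b:
δQ/Q = √((δw/w)² + (3·δr/r)² + (3·δb/b)²) = √(0.00144 + 0.0235 + 0.00765) = 0.181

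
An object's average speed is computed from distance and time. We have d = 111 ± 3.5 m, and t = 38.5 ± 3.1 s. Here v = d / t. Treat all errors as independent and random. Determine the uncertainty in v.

0.249 m/s

Products/powers → add relative errors in quadrature, weighted by exponent:
  (1·δd/d)² = (1×0.0315)² = 0.000994;  (-1·δt/t)² = (-1×0.0805)² = 0.00648
δv/v = √(0.00748) = 0.0865
v = 2.88 m/s, so δv = 0.0865 × 2.88 = 0.249 m/s.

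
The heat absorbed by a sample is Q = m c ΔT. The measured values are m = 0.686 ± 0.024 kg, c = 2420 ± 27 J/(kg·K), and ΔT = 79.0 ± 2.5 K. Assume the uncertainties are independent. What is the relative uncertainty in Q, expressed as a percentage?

Products/powers → add relative errors in quadrature, weighted by exponent:
  (1·δm/m)² = (1×0.0350)² = 0.00122;  (1·δc/c)² = (1×0.0112)² = 0.000124;  (1·δΔT/ΔT)² = (1×0.0316)² = 0.00100
δQ/Q = √(0.00235) = 0.0485

4.85%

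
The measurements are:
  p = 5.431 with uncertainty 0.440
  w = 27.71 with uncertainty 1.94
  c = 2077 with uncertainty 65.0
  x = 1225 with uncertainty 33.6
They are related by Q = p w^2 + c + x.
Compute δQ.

Let h = p·w^2 = 4170. δh/h = √((1·δp/p)² + (2·δw/w)²) = √(0.00656 + 0.0196) = 0.162, so δh = 675.
Q = h + c + x: δQ = √(δh² + δc² + δx²) = √(4.55e+05 + 4220 + 1130) = 679

679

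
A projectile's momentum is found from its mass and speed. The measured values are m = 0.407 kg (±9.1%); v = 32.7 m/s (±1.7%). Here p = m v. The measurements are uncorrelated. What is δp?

p is a product of powers, so relative uncertainties combine in quadrature:
  (1·δm/m)² = (1×0.0910)² = 0.00828;  (1·δv/v)² = (1×0.0170)² = 0.000289
δp/p = √(0.00857) = 0.0926
p = 13.3 kg·m/s, so δp = 0.0926 × 13.3 = 1.23 kg·m/s.

1.23 kg·m/s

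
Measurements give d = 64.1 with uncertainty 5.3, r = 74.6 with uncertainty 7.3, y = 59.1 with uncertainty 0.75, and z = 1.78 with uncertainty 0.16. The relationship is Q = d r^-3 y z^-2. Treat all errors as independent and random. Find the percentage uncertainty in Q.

Q is a product of powers, so relative uncertainties combine in quadrature:
  (1·δd/d)² = (1×0.0827)² = 0.00684;  (-3·δr/r)² = (-3×0.0979)² = 0.0862;  (1·δy/y)² = (1×0.0127)² = 0.000161;  (-2·δz/z)² = (-2×0.0899)² = 0.0323
δQ/Q = √(0.125) = 0.354

35.4%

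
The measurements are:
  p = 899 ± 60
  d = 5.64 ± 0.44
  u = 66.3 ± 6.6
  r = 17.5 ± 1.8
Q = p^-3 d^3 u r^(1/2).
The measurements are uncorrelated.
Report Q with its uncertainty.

(6.85 ± 2.24) × 10^-5

Products/powers → add relative errors in quadrature, weighted by exponent:
  (-3·δp/p)² = (-3×0.0667)² = 0.0401;  (3·δd/d)² = (3×0.0780)² = 0.0548;  (1·δu/u)² = (1×0.0995)² = 0.00991;  (½·δr/r)² = (0.5×0.103)² = 0.00264
δQ/Q = √(0.107) = 0.328
Q = 6.85e-05, so δQ = 0.328 × 6.85e-05 = 2.24e-05.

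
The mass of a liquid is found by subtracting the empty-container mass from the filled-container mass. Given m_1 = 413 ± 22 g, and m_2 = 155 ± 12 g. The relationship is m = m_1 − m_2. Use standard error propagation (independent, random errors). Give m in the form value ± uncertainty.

258 ± 25.1 g

Each term contributes (cᵢ δxᵢ)² to (δm)²:
  (δm_1)² = 484;  (δm_2)² = 144
δm = √(628) = 25.1 g
m = 258 g.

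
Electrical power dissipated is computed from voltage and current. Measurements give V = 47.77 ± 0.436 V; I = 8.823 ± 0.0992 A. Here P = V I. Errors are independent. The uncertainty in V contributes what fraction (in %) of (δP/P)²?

(δP/P)² = (1·δV/V)² + (1·δI/I)²
  V term: (1×0.00913)² = 8.33e-05
  I term: (1×0.0112)² = 0.000126
Total = 0.000210. Share from V = 8.33e-05/0.000210 = 0.397.

39.7%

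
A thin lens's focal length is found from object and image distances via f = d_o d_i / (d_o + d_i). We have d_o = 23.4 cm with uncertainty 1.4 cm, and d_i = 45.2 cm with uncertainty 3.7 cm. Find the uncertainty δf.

∂f/∂d_o = (d_i/(d_o+d_i))² = 0.434;  ∂f/∂d_i = (d_o/(d_o+d_i))² = 0.116
δf = √((∂f/∂d_o · δd_o)² + (∂f/∂d_i · δd_i)²) = √(0.369 + 0.185) = 0.745 cm

0.745 cm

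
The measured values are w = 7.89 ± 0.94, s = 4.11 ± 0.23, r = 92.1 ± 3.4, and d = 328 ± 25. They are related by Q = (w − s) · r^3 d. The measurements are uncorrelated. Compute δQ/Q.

Let u = w − s = 3.78. δu = √(δw² + δs²) = √(0.884 + 0.0529) = 0.968, so δu/u = 0.256.
Q is then a monomial in u, r, d:
δQ/Q = √((δu/u)² + (3·δr/r)² + (1·δd/d)²) = √(0.0655 + 0.0123 + 0.00581) = 0.289

0.289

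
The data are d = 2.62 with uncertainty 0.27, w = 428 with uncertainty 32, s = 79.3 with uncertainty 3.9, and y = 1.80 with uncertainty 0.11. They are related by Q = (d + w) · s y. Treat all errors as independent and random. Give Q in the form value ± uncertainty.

Let u = d + w = 431. δu = √(δd² + δw²) = √(0.0729 + 1020) = 32.0, so δu/u = 0.0743.
Q is then a monomial in u, s, y:
δQ/Q = √((δu/u)² + (1·δs/s)² + (1·δy/y)²) = √(0.00552 + 0.00242 + 0.00373) = 0.108
Q = 61500, so δQ = 0.108 × 61500 = 6640.

61500 ± 6640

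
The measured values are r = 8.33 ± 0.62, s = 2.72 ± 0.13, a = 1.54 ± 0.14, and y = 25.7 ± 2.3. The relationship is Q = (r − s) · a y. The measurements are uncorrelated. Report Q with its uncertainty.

222 ± 37.8

Let u = r − s = 5.61. δu = √(δr² + δs²) = √(0.384 + 0.0169) = 0.633, so δu/u = 0.113.
Q is then a monomial in u, a, y:
δQ/Q = √((δu/u)² + (1·δa/a)² + (1·δy/y)²) = √(0.0128 + 0.00826 + 0.00801) = 0.170
Q = 222, so δQ = 0.170 × 222 = 37.8.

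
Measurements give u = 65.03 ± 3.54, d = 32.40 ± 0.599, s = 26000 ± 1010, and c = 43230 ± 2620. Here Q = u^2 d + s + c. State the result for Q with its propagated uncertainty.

206200 ± 15400

Let p = u^2·d = 137000. δp/p = √((2·δu/u)² + (1·δd/d)²) = √(0.0119 + 0.000342) = 0.110, so δp = 15100.
Q = p + s + c: δQ = √(δp² + δs² + δc²) = √(2.29e+08 + 1.02e+06 + 6.86e+06) = 15400
Q = 206200.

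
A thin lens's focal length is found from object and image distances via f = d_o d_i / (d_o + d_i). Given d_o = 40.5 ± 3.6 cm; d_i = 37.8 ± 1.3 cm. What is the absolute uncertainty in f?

0.908 cm

∂f/∂d_o = (d_i/(d_o+d_i))² = 0.233;  ∂f/∂d_i = (d_o/(d_o+d_i))² = 0.268
δf = √((∂f/∂d_o · δd_o)² + (∂f/∂d_i · δd_i)²) = √(0.704 + 0.121) = 0.908 cm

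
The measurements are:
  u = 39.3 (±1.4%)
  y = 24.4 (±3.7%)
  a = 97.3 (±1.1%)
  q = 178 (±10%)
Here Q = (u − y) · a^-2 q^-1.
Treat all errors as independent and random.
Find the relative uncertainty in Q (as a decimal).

Let w = u − y = 14.9. δw = √(δu² + δy²) = √(0.303 + 0.815) = 1.06, so δw/w = 0.0710.
Q is then a monomial in w, a, q:
δQ/Q = √((δw/w)² + (-2·δa/a)² + (-1·δq/q)²) = √(0.00503 + 0.000484 + 0.0100) = 0.125

0.125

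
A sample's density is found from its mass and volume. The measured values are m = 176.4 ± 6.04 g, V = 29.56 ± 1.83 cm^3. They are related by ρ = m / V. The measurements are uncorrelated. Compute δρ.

0.422 g/cm^3

Since ρ is a product/quotient, work with relative uncertainties:
  (1·δm/m)² = (1×0.0342)² = 0.00117;  (-1·δV/V)² = (-1×0.0619)² = 0.00383
δρ/ρ = √(0.00501) = 0.0707
ρ = 5.968 g/cm^3, so δρ = 0.0707 × 5.968 = 0.422 g/cm^3.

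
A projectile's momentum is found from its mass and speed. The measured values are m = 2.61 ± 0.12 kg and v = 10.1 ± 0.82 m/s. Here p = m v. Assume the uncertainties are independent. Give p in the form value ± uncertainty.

Since p is a product/quotient, work with relative uncertainties:
  (1·δm/m)² = (1×0.0460)² = 0.00211;  (1·δv/v)² = (1×0.0812)² = 0.00659
δp/p = √(0.00871) = 0.0933
p = 26.4 kg·m/s, so δp = 0.0933 × 26.4 = 2.46 kg·m/s.

26.4 ± 2.46 kg·m/s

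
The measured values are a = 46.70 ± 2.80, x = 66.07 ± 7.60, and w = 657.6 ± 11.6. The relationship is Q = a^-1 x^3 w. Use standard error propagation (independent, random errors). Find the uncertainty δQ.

Relative error in a monomial: (δQ/Q)² = Σ (nᵢ · δxᵢ/xᵢ)².
  (-1·δa/a)² = (-1×0.0600)² = 0.00359;  (3·δx/x)² = (3×0.115)² = 0.119;  (1·δw/w)² = (1×0.0176)² = 0.000311
δQ/Q = √(0.123) = 0.351
Q = 4.061e+06, so δQ = 0.351 × 4.061e+06 = 1.42e+06.

1.42e+06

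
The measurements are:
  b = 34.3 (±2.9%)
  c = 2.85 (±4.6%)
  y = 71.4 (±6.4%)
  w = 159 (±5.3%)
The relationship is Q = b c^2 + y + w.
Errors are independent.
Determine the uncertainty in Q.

28.5

Let p = b·c^2 = 279. δp/p = √((1·δb/b)² + (2·δc/c)²) = √(0.000841 + 0.00846) = 0.0965, so δp = 26.9.
Q = p + y + w: δQ = √(δp² + δy² + δw²) = √(722 + 20.9 + 71.0) = 28.5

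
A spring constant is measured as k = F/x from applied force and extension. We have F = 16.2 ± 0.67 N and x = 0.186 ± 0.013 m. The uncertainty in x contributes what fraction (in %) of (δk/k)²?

74.1%

(δk/k)² = (1·δF/F)² + (-1·δx/x)²
  F term: (1×0.0414)² = 0.00171
  x term: (-1×0.0699)² = 0.00488
Total = 0.00660. Share from x = 0.00488/0.00660 = 0.741.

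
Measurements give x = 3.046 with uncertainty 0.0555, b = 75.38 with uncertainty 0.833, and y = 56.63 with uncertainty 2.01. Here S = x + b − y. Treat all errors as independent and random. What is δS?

For a sum/difference, combine absolute errors in quadrature:
  (δx)² = 0.00308;  (δb)² = 0.694;  (δy)² = 4.04
δS = √(4.74) = 2.18

2.18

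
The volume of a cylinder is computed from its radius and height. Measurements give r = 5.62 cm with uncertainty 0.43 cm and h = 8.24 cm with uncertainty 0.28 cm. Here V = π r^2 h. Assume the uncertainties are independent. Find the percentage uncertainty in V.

15.7%

Relative error in a monomial: (δV/V)² = Σ (nᵢ · δxᵢ/xᵢ)².
  (2·δr/r)² = (2×0.0765)² = 0.0234;  (1·δh/h)² = (1×0.0340)² = 0.00115
δV/V = √(0.0246) = 0.157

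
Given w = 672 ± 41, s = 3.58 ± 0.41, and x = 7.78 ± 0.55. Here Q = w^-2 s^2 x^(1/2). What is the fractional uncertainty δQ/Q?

Each factor contributes (exponent × relative error)² to (δQ/Q)²:
  (-2·δw/w)² = (-2×0.0610)² = 0.0149;  (2·δs/s)² = (2×0.115)² = 0.0525;  (½·δx/x)² = (0.5×0.0707)² = 0.00125
δQ/Q = √(0.0686) = 0.262

0.262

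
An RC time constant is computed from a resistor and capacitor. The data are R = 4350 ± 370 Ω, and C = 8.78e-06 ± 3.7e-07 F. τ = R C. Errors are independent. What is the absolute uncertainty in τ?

For a monomial τ ∝ R, C, fractional errors add in quadrature:
  (1·δR/R)² = (1×0.0851)² = 0.00723;  (1·δC/C)² = (1×0.0421)² = 0.00178
δτ/τ = √(0.00901) = 0.0949
τ = 0.0382 s, so δτ = 0.0949 × 0.0382 = 0.00363 s.

0.00363 s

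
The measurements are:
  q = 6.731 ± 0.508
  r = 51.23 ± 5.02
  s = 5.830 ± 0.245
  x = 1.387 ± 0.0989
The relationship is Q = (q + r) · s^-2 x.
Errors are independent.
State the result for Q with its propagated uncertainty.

2.365 ± 0.332

Let u = q + r = 57.96. δu = √(δq² + δr²) = √(0.258 + 25.2) = 5.05, so δu/u = 0.0871.
Q is then a monomial in u, s, x:
δQ/Q = √((δu/u)² + (-2·δs/s)² + (1·δx/x)²) = √(0.00758 + 0.00706 + 0.00508) = 0.140
Q = 2.365, so δQ = 0.140 × 2.365 = 0.332.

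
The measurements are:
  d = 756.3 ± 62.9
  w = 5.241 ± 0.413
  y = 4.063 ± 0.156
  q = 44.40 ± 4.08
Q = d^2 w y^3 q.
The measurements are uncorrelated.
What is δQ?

2.1e+09

Each factor contributes (exponent × relative error)² to (δQ/Q)²:
  (2·δd/d)² = (2×0.0832)² = 0.0277;  (1·δw/w)² = (1×0.0788)² = 0.00621;  (3·δy/y)² = (3×0.0384)² = 0.0133;  (1·δq/q)² = (1×0.0919)² = 0.00844
δQ/Q = √(0.0556) = 0.236
Q = 8.927e+09, so δQ = 0.236 × 8.927e+09 = 2.1e+09.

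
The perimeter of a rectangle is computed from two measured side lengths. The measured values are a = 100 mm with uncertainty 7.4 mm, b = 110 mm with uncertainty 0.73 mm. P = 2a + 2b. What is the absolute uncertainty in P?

14.9 mm

Absolute uncertainties add in quadrature for a linear combination:
  (2·δa)² = 219;  (2·δb)² = 2.13
δP = √(221) = 14.9 mm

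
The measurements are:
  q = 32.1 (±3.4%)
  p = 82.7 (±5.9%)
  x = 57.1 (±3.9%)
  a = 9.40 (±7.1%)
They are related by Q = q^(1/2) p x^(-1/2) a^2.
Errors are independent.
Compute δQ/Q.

0.156

Each factor contributes (exponent × relative error)² to (δQ/Q)²:
  (½·δq/q)² = (0.5×0.0340)² = 0.000289;  (1·δp/p)² = (1×0.0590)² = 0.00348;  (−½·δx/x)² = (-0.5×0.0390)² = 0.000380;  (2·δa/a)² = (2×0.0710)² = 0.0202
δQ/Q = √(0.0243) = 0.156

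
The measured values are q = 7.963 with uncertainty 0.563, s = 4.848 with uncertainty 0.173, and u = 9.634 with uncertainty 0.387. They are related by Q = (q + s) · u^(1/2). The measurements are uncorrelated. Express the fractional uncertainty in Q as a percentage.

5.02%

Let w = q + s = 12.81. δw = √(δq² + δs²) = √(0.317 + 0.0299) = 0.589, so δw/w = 0.0460.
Q is then a monomial in w, u:
δQ/Q = √((δw/w)² + (½·δu/u)²) = √(0.00211 + 0.000403) = 0.0502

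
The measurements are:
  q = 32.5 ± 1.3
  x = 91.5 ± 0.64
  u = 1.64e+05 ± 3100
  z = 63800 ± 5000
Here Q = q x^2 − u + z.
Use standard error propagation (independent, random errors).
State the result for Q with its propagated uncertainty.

(1.72 ± 0.129) × 10^5

Let p = q·x^2 = 2.72e+05. δp/p = √((1·δq/q)² + (2·δx/x)²) = √(0.00160 + 0.000196) = 0.0424, so δp = 11500.
Q = p − u + z: δQ = √(δp² + δu² + δz²) = √(1.33e+08 + 9.61e+06 + 2.5e+07) = 12900
Q = 1.72e+05.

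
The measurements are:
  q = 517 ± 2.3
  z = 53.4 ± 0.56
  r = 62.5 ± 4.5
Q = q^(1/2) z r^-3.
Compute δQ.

Each factor contributes (exponent × relative error)² to (δQ/Q)²:
  (½·δq/q)² = (0.5×0.00445)² = 4.95e-06;  (1·δz/z)² = (1×0.0105)² = 0.000110;  (-3·δr/r)² = (-3×0.0720)² = 0.0467
δQ/Q = √(0.0468) = 0.216
Q = 0.00497, so δQ = 0.216 × 0.00497 = 0.00108.

0.00108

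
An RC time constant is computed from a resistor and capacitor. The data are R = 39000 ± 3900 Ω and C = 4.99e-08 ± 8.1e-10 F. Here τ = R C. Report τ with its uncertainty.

Since τ is a product/quotient, work with relative uncertainties:
  (1·δR/R)² = (1×0.100)² = 0.0100;  (1·δC/C)² = (1×0.0162)² = 0.000263
δτ/τ = √(0.0103) = 0.101
τ = 0.00195 s, so δτ = 0.101 × 0.00195 = 0.000197 s.

0.00195 ± 0.000197 s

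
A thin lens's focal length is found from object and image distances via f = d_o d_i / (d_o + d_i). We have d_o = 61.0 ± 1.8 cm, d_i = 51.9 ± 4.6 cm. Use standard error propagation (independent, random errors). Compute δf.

1.40 cm

∂f/∂d_o = (d_i/(d_o+d_i))² = 0.211;  ∂f/∂d_i = (d_o/(d_o+d_i))² = 0.292
δf = √((∂f/∂d_o · δd_o)² + (∂f/∂d_i · δd_i)²) = √(0.145 + 1.80) = 1.40 cm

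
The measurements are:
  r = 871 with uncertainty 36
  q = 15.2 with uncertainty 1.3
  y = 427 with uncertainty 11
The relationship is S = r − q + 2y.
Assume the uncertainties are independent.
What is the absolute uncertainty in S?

42.2

Absolute uncertainties add in quadrature for a linear combination:
  (δr)² = 1300;  (δq)² = 1.69;  (2·δy)² = 484
δS = √(1780) = 42.2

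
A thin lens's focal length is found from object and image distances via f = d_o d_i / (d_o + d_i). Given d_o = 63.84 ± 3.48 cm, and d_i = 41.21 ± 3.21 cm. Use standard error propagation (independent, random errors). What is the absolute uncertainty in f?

∂f/∂d_o = (d_i/(d_o+d_i))² = 0.154;  ∂f/∂d_i = (d_o/(d_o+d_i))² = 0.369
δf = √((∂f/∂d_o · δd_o)² + (∂f/∂d_i · δd_i)²) = √(0.287 + 1.41) = 1.30 cm

1.30 cm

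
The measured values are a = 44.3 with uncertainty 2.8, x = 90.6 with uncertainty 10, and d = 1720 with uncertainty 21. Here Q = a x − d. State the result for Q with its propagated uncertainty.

2290 ± 511

Let p = a·x = 4010. δp/p = √((1·δa/a)² + (1·δx/x)²) = √(0.00399 + 0.0122) = 0.127, so δp = 510.
Q = p − d: δQ = √(δp² + δd²) = √(2.61e+05 + 441) = 511
Q = 2290.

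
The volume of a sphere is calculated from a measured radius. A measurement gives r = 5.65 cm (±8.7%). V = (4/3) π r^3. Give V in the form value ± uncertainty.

V is a product of powers, so relative uncertainties combine in quadrature:
  (3·δr/r)² = (3×0.0870)² = 0.0681
δV/V = √(0.0681) = 0.261
V = 755 cm^3, so δV = 0.261 × 755 = 197 cm^3.

755 ± 197 cm^3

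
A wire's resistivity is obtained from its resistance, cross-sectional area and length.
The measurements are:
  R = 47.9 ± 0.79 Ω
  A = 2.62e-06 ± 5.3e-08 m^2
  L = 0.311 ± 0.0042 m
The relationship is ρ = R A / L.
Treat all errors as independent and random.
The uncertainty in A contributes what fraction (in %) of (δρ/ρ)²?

(δρ/ρ)² = (1·δR/R)² + (1·δA/A)² + (-1·δL/L)²
  R term: (1×0.0165)² = 0.000272
  A term: (1×0.0202)² = 0.000409
  L term: (-1×0.0135)² = 0.000182
Total = 0.000864. Share from A = 0.000409/0.000864 = 0.474.

47.4%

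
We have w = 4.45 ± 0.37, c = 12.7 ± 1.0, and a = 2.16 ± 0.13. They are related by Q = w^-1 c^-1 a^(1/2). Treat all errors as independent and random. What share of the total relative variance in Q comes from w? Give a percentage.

(δQ/Q)² = (-1·δw/w)² + (-1·δc/c)² + (½·δa/a)²
  w term: (-1×0.0831)² = 0.00691
  c term: (-1×0.0787)² = 0.00620
  a term: (0.5×0.0602)² = 0.000906
Total = 0.0140. Share from w = 0.00691/0.0140 = 0.493.

49.3%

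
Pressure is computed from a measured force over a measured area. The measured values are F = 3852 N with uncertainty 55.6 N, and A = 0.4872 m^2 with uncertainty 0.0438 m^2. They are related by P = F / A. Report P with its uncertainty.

P is a product of powers, so relative uncertainties combine in quadrature:
  (1·δF/F)² = (1×0.0144)² = 0.000208;  (-1·δA/A)² = (-1×0.0899)² = 0.00808
δP/P = √(0.00829) = 0.0911
P = 7906 Pa, so δP = 0.0911 × 7906 = 720 Pa.

7906 ± 720 Pa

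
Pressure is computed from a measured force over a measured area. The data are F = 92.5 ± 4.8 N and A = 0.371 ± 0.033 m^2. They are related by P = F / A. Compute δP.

For a monomial P ∝ F, A^-1, fractional errors add in quadrature:
  (1·δF/F)² = (1×0.0519)² = 0.00269;  (-1·δA/A)² = (-1×0.0889)² = 0.00791
δP/P = √(0.0106) = 0.103
P = 249 Pa, so δP = 0.103 × 249 = 25.7 Pa.

25.7 Pa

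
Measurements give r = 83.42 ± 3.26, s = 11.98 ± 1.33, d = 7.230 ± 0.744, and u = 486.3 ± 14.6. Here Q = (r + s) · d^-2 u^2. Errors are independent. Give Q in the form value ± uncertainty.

Let w = r + s = 95.40. δw = √(δr² + δs²) = √(10.6 + 1.77) = 3.52, so δw/w = 0.0369.
Q is then a monomial in w, d, u:
δQ/Q = √((δw/w)² + (-2·δd/d)² + (2·δu/u)²) = √(0.00136 + 0.0424 + 0.00361) = 0.218
Q = 431600, so δQ = 0.218 × 431600 = 93900.

431600 ± 93900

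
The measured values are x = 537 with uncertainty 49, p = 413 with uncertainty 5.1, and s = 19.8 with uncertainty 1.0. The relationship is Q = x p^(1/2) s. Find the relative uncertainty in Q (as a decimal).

0.104

For a monomial Q ∝ x, p^(1/2), s, fractional errors add in quadrature:
  (1·δx/x)² = (1×0.0912)² = 0.00833;  (½·δp/p)² = (0.5×0.0123)² = 3.81e-05;  (1·δs/s)² = (1×0.0505)² = 0.00255
δQ/Q = √(0.0109) = 0.104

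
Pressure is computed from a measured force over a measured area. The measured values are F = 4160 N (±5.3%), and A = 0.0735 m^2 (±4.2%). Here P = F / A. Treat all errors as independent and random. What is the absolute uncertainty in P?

3830 Pa

Each factor contributes (exponent × relative error)² to (δP/P)²:
  (1·δF/F)² = (1×0.0530)² = 0.00281;  (-1·δA/A)² = (-1×0.0420)² = 0.00176
δP/P = √(0.00457) = 0.0676
P = 56600 Pa, so δP = 0.0676 × 56600 = 3830 Pa.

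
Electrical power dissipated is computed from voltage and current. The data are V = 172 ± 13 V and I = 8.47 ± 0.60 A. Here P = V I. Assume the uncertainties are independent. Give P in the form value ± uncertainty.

1460 ± 151 W

Products/powers → add relative errors in quadrature, weighted by exponent:
  (1·δV/V)² = (1×0.0756)² = 0.00571;  (1·δI/I)² = (1×0.0708)² = 0.00502
δP/P = √(0.0107) = 0.104
P = 1460 W, so δP = 0.104 × 1460 = 151 W.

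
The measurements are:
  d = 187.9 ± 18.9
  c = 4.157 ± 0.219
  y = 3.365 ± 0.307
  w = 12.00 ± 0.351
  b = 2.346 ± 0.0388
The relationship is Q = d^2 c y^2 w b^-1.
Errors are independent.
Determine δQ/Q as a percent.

Since Q is a product/quotient, work with relative uncertainties:
  (2·δd/d)² = (2×0.101)² = 0.0405;  (1·δc/c)² = (1×0.0527)² = 0.00278;  (2·δy/y)² = (2×0.0912)² = 0.0333;  (1·δw/w)² = (1×0.0292)² = 0.000856;  (-1·δb/b)² = (-1×0.0165)² = 0.000274
δQ/Q = √(0.0777) = 0.279

27.9%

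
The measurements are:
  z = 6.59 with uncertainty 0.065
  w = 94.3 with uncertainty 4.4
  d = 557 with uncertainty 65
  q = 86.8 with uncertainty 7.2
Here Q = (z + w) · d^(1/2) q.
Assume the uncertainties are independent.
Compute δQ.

Let u = z + w = 101. δu = √(δz² + δw²) = √(0.00423 + 19.4) = 4.40, so δu/u = 0.0436.
Q is then a monomial in u, d, q:
δQ/Q = √((δu/u)² + (½·δd/d)² + (1·δq/q)²) = √(0.00190 + 0.00340 + 0.00688) = 0.110
Q = 2.07e+05, so δQ = 0.110 × 2.07e+05 = 22800.

22800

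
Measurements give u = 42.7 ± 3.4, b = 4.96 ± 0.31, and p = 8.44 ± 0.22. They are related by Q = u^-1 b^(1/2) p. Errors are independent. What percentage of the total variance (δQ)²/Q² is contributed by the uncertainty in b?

(δQ/Q)² = (-1·δu/u)² + (½·δb/b)² + (1·δp/p)²
  u term: (-1×0.0796)² = 0.00634
  b term: (0.5×0.0625)² = 0.000977
  p term: (1×0.0261)² = 0.000679
Total = 0.00800. Share from b = 0.000977/0.00800 = 0.122.

12.2%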